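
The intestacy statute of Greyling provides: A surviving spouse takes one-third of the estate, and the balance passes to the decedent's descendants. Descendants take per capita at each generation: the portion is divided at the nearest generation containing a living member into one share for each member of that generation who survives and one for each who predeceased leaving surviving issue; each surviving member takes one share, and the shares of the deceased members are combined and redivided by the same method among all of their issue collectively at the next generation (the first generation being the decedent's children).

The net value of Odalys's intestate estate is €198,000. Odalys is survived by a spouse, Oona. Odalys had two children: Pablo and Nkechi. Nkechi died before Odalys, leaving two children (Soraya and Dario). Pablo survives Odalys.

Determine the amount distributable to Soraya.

Oona takes one-third of €198,000 = €66,000. The remaining €132,000 passes to the descendants.
The descendants' portion (€132,000) is divided at the children's generation into 2 shares of €66,000. Pablo takes €66,000. The remaining share for the deceased Nkechi (€66,000) is carried to the next generation.
That pool (€66,000) is divided at the grandchildren's generation equally among Soraya and Dario: €33,000 each.

Soraya receives €33,000.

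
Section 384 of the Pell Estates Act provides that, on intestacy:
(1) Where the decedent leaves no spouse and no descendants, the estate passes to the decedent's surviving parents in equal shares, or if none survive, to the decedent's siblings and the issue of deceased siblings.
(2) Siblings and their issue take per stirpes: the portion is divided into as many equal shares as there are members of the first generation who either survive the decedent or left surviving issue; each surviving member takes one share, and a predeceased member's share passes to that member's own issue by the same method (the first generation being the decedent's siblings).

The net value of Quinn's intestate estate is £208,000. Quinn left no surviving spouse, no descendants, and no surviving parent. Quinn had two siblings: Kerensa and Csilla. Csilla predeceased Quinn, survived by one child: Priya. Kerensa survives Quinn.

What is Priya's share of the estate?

Priya receives £104,000.

The entire £208,000 passes to the siblings and their issue.
That amount (£208,000) is divided into 2 shares of £104,000: Kerensa takes £104,000; Csilla's £104,000 share passes to Csilla's issue.
Csilla's share (£104,000) passes entirely to Priya.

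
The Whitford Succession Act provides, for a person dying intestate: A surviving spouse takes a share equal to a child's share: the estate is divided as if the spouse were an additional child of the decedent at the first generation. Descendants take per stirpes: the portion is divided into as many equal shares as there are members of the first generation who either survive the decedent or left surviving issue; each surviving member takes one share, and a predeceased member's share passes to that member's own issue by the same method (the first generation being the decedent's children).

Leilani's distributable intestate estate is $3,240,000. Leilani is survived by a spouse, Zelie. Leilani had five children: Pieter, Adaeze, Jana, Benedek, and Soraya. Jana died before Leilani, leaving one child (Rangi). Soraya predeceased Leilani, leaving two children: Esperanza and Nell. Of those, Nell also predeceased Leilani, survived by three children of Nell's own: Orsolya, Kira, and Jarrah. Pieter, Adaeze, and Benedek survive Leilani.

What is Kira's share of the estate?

Kira receives $90,000.

The spouse counts as an additional share at the children's level, so there are 6 primary shares of $540,000. Zelie takes one such share ($540,000).
The children's combined portion ($2,700,000) is divided into 5 shares of $540,000: Pieter, Adaeze, and Benedek each take $540,000; Jana's $540,000 share passes to Jana's issue; Soraya's $540,000 share passes to Soraya's issue.
Jana's share ($540,000) passes entirely to Rangi.
Soraya's share ($540,000) is divided into 2 shares of $270,000: Esperanza takes $270,000; Nell's $270,000 share passes to Nell's issue.
Nell's share ($270,000) is divided into 3 shares of $90,000: Orsolya, Kira, and Jarrah each take $90,000.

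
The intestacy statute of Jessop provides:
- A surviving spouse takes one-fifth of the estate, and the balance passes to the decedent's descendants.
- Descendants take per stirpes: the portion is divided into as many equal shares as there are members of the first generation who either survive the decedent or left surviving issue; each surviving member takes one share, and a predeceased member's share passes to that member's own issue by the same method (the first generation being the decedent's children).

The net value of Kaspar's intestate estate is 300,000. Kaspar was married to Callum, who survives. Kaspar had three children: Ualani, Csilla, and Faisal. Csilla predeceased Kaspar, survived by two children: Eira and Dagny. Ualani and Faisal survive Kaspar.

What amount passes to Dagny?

Callum takes one-fifth of 300,000 = 60,000. The remaining 240,000 passes to the descendants.
The descendants' portion (240,000) is divided into 3 shares of 80,000: Ualani and Faisal each take 80,000; Csilla's 80,000 share passes to Csilla's issue.
Csilla's share (80,000) is divided into 2 shares of 40,000: Eira and Dagny each take 40,000.

Dagny receives 40,000.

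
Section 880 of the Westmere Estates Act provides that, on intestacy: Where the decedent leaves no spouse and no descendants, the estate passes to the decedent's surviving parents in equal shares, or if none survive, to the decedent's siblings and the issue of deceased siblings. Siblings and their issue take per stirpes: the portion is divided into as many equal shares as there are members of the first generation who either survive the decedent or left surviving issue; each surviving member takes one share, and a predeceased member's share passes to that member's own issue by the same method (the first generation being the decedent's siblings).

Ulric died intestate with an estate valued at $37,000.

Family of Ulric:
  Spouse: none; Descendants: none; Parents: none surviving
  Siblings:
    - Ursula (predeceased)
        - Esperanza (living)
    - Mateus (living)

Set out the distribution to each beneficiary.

The entire $37,000 passes to the siblings and their issue.
That amount ($37,000) is divided into 2 shares of $18,500: Mateus takes $18,500; Ursula's $18,500 share passes to Ursula's issue.
Ursula's share ($18,500) passes entirely to Esperanza.

Esperanza: $18,500; Mateus: $18,500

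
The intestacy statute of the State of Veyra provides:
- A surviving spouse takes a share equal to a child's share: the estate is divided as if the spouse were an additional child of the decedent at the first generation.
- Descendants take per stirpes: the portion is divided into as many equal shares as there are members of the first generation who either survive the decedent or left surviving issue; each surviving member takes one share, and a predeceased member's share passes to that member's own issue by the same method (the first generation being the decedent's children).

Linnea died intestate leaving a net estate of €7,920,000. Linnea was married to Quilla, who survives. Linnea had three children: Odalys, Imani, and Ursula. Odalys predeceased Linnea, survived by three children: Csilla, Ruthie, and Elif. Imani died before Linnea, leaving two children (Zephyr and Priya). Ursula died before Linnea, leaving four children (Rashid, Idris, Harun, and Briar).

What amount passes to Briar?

Briar receives €495,000.

The spouse counts as an additional share at the children's level, so there are 4 primary shares of €1,980,000. Quilla takes one such share (€1,980,000).
The children's combined portion (€5,940,000) is divided into 3 shares of €1,980,000: Odalys's €1,980,000 share passes to Odalys's issue; Imani's €1,980,000 share passes to Imani's issue; Ursula's €1,980,000 share passes to Ursula's issue.
Odalys's share (€1,980,000) is divided into 3 shares of €660,000: Csilla, Ruthie, and Elif each take €660,000.
Imani's share (€1,980,000) is divided into 2 shares of €990,000: Zephyr and Priya each take €990,000.
Ursula's share (€1,980,000) is divided into 4 shares of €495,000: Rashid, Idris, Harun, and Briar each take €495,000.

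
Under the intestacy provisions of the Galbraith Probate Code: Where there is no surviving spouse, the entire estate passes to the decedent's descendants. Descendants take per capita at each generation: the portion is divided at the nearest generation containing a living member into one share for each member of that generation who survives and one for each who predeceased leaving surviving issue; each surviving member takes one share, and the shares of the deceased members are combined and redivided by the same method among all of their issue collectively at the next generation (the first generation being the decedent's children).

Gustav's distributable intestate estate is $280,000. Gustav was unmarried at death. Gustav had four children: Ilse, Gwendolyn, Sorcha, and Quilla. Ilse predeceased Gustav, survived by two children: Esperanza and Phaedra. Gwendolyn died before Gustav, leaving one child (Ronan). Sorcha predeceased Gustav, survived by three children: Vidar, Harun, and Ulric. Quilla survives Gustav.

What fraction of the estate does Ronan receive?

Ronan receives 1/8 of the estate.

The entire $280,000 passes to the descendants.
That amount ($280,000) is divided at the children's generation into 4 shares of $70,000. Quilla takes $70,000. The 3 shares of the deceased (Ilse, Gwendolyn, and Sorcha) are combined into a pool of $210,000.
That pool ($210,000) is divided at the grandchildren's generation equally among Esperanza, Phaedra, Ronan, Vidar, Harun, and Ulric: $35,000 each.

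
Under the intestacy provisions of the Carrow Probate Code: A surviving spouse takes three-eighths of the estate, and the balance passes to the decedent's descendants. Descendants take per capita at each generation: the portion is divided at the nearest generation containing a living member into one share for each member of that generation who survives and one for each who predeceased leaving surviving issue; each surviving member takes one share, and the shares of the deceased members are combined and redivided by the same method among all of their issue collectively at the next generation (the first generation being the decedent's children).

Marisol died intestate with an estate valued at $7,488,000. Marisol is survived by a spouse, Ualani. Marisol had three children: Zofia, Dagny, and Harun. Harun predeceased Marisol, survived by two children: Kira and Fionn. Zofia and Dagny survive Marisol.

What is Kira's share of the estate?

Ualani takes three-eighths of $7,488,000 = $2,808,000. The remaining $4,680,000 passes to the descendants.
The descendants' portion ($4,680,000) is divided at the children's generation into 3 shares of $1,560,000. Zofia and Dagny each take $1,560,000. The remaining share for the deceased Harun ($1,560,000) is carried to the next generation.
That pool ($1,560,000) is divided at the grandchildren's generation equally among Kira and Fionn: $780,000 each.

Kira receives $780,000.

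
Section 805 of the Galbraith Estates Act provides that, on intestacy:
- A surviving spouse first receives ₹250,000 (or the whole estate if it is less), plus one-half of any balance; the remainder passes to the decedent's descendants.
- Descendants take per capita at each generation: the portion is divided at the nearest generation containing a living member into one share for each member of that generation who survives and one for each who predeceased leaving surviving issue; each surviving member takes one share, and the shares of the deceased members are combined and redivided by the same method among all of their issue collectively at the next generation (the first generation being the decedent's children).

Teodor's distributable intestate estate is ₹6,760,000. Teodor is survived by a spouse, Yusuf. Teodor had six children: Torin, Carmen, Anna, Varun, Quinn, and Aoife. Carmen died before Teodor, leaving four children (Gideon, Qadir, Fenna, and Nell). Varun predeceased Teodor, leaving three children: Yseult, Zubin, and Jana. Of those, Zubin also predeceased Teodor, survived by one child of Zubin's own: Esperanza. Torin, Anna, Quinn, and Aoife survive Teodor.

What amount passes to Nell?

Yusuf first takes ₹250,000, leaving a balance of ₹6,510,000. Yusuf then takes one-half of the balance (₹3,255,000), for a total of ₹3,505,000. The remaining ₹3,255,000 passes to the descendants.
The descendants' portion (₹3,255,000) is divided at the children's generation into 6 shares of ₹542,500. Torin, Anna, Quinn, and Aoife each take ₹542,500. The 2 shares of the deceased (Carmen and Varun) are combined into a pool of ₹1,085,000.
That pool (₹1,085,000) is divided at the grandchildren's generation into 7 shares of ₹155,000. Gideon, Qadir, Fenna, Nell, Yseult, and Jana each take ₹155,000. The remaining share for the deceased Zubin (₹155,000) is carried to the next generation.
That pool (₹155,000) passes entirely to Esperanza, the sole taker at the great-grandchildren's generation.

Nell receives ₹155,000.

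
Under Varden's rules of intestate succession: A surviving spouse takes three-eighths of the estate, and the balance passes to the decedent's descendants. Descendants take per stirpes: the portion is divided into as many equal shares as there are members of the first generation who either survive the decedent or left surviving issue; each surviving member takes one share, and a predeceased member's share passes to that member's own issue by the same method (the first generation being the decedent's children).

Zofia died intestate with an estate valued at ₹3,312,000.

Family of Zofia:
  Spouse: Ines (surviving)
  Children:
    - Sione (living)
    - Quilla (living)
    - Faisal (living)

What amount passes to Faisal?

Faisal receives ₹690,000.

Ines takes three-eighths of ₹3,312,000 = ₹1,242,000. The remaining ₹2,070,000 passes to the descendants.
The descendants' portion (₹2,070,000) is divided into 3 shares of ₹690,000: Sione, Quilla, and Faisal each take ₹690,000.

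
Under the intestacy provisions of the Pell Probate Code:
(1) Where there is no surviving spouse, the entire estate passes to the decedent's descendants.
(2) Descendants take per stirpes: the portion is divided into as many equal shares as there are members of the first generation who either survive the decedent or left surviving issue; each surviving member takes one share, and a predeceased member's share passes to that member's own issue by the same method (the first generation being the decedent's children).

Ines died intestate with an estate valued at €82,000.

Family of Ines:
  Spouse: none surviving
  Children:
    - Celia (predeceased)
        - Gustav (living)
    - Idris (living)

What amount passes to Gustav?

Gustav receives €41,000.

The entire €82,000 passes to the descendants.
That amount (€82,000) is divided into 2 shares of €41,000: Idris takes €41,000; Celia's €41,000 share passes to Celia's issue.
Celia's share (€41,000) passes entirely to Gustav.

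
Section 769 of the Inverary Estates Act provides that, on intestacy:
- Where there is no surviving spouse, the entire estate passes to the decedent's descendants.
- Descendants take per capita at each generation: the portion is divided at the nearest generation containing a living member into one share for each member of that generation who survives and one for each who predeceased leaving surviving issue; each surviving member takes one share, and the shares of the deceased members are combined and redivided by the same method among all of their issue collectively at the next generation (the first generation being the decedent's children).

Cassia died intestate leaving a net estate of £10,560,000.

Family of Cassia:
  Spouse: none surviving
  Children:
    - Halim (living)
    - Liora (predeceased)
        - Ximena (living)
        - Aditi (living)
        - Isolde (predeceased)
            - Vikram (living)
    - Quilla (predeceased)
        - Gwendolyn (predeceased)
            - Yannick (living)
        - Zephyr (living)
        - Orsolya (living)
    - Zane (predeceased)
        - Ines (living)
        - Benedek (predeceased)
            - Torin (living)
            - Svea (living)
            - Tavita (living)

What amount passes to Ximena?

The entire £10,560,000 passes to the descendants.
That amount (£10,560,000) is divided at the children's generation into 4 shares of £2,640,000. Halim takes £2,640,000. The 3 shares of the deceased (Liora, Quilla, and Zane) are combined into a pool of £7,920,000.
That pool (£7,920,000) is divided at the grandchildren's generation into 8 shares of £990,000. Ximena, Aditi, Zephyr, Orsolya, and Ines each take £990,000. The 3 shares of the deceased (Isolde, Gwendolyn, and Benedek) are combined into a pool of £2,970,000.
That pool (£2,970,000) is divided at the great-grandchildren's generation equally among Vikram, Yannick, Torin, Svea, and Tavita: £594,000 each.

Ximena receives £990,000.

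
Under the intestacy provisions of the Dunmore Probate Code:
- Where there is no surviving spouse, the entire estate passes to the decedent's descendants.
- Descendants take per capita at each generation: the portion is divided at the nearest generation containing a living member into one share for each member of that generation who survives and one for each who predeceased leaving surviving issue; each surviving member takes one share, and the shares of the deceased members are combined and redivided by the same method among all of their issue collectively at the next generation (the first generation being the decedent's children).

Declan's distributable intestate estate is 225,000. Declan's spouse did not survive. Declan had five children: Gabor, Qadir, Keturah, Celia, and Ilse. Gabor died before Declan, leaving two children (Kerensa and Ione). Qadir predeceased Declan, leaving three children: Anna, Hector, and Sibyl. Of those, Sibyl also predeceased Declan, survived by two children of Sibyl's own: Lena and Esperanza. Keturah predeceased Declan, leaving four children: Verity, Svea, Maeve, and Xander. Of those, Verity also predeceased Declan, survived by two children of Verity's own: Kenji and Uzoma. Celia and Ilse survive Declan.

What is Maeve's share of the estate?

The entire 225,000 passes to the descendants.
That amount (225,000) is divided at the children's generation into 5 shares of 45,000. Celia and Ilse each take 45,000. The 3 shares of the deceased (Gabor, Qadir, and Keturah) are combined into a pool of 135,000.
That pool (135,000) is divided at the grandchildren's generation into 9 shares of 15,000. Kerensa, Ione, Anna, Hector, Svea, Maeve, and Xander each take 15,000. The 2 shares of the deceased (Sibyl and Verity) are combined into a pool of 30,000.
That pool (30,000) is divided at the great-grandchildren's generation equally among Lena, Esperanza, Kenji, and Uzoma: 7,500 each.

Maeve receives 15,000.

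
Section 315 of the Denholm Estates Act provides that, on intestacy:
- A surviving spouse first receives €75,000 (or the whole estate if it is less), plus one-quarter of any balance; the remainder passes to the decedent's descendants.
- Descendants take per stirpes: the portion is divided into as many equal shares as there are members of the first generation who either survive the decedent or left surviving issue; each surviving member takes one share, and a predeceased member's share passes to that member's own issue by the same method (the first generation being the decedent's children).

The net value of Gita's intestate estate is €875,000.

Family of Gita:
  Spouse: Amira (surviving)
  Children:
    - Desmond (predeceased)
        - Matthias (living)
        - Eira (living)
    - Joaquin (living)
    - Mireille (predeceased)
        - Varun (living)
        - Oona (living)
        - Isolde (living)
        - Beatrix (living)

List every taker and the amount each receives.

Amira: €275,000; Matthias: €100,000; Eira: €100,000; Joaquin: €200,000; Varun: €50,000; Oona: €50,000; Isolde: €50,000; Beatrix: €50,000

Amira first takes €75,000, leaving a balance of €800,000. Amira then takes one-quarter of the balance (€200,000), for a total of €275,000. The remaining €600,000 passes to the descendants.
The descendants' portion (€600,000) is divided into 3 shares of €200,000: Joaquin takes €200,000; Desmond's €200,000 share passes to Desmond's issue; Mireille's €200,000 share passes to Mireille's issue.
Desmond's share (€200,000) is divided into 2 shares of €100,000: Matthias and Eira each take €100,000.
Mireille's share (€200,000) is divided into 4 shares of €50,000: Varun, Oona, Isolde, and Beatrix each take €50,000.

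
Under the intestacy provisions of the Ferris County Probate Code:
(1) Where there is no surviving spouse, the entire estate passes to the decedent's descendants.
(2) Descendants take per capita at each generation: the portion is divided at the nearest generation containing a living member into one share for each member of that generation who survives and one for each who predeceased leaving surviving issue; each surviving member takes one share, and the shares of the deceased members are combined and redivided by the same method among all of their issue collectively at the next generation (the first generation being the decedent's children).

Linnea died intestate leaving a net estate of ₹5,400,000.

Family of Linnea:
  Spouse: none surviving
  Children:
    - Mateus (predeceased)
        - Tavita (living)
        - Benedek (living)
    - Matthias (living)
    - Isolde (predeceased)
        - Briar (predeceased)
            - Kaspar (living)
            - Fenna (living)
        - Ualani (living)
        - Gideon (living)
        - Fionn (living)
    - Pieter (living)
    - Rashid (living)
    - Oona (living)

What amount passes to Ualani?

Ualani receives ₹300,000.

The entire ₹5,400,000 passes to the descendants.
That amount (₹5,400,000) is divided at the children's generation into 6 shares of ₹900,000. Matthias, Pieter, Rashid, and Oona each take ₹900,000. The 2 shares of the deceased (Mateus and Isolde) are combined into a pool of ₹1,800,000.
That pool (₹1,800,000) is divided at the grandchildren's generation into 6 shares of ₹300,000. Tavita, Benedek, Ualani, Gideon, and Fionn each take ₹300,000. The remaining share for the deceased Briar (₹300,000) is carried to the next generation.
That pool (₹300,000) is divided at the great-grandchildren's generation equally among Kaspar and Fenna: ₹150,000 each.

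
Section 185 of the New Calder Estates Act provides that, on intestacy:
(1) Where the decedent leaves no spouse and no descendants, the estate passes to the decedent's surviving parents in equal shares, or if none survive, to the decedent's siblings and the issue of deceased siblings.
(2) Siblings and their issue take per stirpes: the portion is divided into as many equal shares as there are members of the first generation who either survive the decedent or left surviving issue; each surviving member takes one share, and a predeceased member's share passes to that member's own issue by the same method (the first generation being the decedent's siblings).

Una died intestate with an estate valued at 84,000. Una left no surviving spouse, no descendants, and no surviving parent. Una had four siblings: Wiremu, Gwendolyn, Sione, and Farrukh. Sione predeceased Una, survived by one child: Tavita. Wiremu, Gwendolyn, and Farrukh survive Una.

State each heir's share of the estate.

The entire 84,000 passes to the siblings and their issue.
That amount (84,000) is divided into 4 shares of 21,000: Wiremu, Gwendolyn, and Farrukh each take 21,000; Sione's 21,000 share passes to Sione's issue.
Sione's share (21,000) passes entirely to Tavita.

Wiremu: 21,000; Gwendolyn: 21,000; Tavita: 21,000; Farrukh: 21,000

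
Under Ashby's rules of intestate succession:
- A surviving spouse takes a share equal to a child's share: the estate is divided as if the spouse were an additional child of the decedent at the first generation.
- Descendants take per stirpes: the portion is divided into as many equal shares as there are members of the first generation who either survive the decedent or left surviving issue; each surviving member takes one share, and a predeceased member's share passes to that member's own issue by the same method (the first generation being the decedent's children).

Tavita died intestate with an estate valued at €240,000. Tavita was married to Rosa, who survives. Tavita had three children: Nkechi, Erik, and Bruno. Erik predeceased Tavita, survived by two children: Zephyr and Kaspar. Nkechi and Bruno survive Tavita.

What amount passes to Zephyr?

The spouse counts as an additional share at the children's level, so there are 4 primary shares of €60,000. Rosa takes one such share (€60,000).
The children's combined portion (€180,000) is divided into 3 shares of €60,000: Nkechi and Bruno each take €60,000; Erik's €60,000 share passes to Erik's issue.
Erik's share (€60,000) is divided into 2 shares of €30,000: Zephyr and Kaspar each take €30,000.

Zephyr receives €30,000.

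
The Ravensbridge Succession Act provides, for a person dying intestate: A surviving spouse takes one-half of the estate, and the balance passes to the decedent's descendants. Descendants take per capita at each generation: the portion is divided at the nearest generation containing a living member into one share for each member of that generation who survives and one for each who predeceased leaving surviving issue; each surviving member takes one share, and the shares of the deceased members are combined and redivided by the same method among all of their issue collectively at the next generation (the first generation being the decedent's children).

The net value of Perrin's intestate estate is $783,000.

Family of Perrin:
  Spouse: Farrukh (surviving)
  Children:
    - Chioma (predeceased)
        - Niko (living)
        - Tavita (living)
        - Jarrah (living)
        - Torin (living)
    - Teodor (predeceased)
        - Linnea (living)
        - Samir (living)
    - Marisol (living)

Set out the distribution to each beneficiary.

Farrukh takes one-half of $783,000 = $391,500. The remaining $391,500 passes to the descendants.
The descendants' portion ($391,500) is divided at the children's generation into 3 shares of $130,500. Marisol takes $130,500. The 2 shares of the deceased (Chioma and Teodor) are combined into a pool of $261,000.
That pool ($261,000) is divided at the grandchildren's generation equally among Niko, Tavita, Jarrah, Torin, Linnea, and Samir: $43,500 each.

Farrukh: $391,500; Niko: $43,500; Tavita: $43,500; Jarrah: $43,500; Torin: $43,500; Linnea: $43,500; Samir: $43,500; Marisol: $130,500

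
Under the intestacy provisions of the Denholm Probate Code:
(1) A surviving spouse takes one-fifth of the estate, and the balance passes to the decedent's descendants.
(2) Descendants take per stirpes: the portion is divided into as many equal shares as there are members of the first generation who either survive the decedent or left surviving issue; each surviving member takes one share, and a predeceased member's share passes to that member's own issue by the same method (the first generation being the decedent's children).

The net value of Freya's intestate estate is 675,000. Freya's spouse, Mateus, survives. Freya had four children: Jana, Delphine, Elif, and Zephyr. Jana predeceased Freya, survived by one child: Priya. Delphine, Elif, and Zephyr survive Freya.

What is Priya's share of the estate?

Mateus takes one-fifth of 675,000 = 135,000. The remaining 540,000 passes to the descendants.
The descendants' portion (540,000) is divided into 4 shares of 135,000: Delphine, Elif, and Zephyr each take 135,000; Jana's 135,000 share passes to Jana's issue.
Jana's share (135,000) passes entirely to Priya.

Priya receives 135,000.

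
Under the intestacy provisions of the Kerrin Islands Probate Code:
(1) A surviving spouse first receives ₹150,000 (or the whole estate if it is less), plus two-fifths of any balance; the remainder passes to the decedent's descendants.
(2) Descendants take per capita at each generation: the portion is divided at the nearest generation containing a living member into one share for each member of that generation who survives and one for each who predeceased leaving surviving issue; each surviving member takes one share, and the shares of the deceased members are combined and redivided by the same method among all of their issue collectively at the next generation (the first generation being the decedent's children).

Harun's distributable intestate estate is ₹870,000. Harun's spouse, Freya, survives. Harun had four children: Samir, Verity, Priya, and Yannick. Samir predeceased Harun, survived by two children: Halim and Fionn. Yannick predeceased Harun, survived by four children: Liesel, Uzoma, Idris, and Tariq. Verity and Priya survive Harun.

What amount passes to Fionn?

Fionn receives ₹36,000.

Freya first takes ₹150,000, leaving a balance of ₹720,000. Freya then takes two-fifths of the balance (₹288,000), for a total of ₹438,000. The remaining ₹432,000 passes to the descendants.
The descendants' portion (₹432,000) is divided at the children's generation into 4 shares of ₹108,000. Verity and Priya each take ₹108,000. The 2 shares of the deceased (Samir and Yannick) are combined into a pool of ₹216,000.
That pool (₹216,000) is divided at the grandchildren's generation equally among Halim, Fionn, Liesel, Uzoma, Idris, and Tariq: ₹36,000 each.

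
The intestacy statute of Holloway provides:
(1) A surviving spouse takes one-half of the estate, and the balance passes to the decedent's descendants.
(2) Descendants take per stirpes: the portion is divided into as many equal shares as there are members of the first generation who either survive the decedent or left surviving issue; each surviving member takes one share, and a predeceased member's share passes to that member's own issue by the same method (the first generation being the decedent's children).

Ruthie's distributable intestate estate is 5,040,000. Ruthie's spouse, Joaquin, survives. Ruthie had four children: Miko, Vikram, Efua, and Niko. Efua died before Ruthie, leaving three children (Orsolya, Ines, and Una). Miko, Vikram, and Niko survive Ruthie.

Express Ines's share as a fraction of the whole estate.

Joaquin takes one-half of 5,040,000 = 2,520,000. The remaining 2,520,000 passes to the descendants.
The descendants' portion (2,520,000) is divided into 4 shares of 630,000: Miko, Vikram, and Niko each take 630,000; Efua's 630,000 share passes to Efua's issue.
Efua's share (630,000) is divided into 3 shares of 210,000: Orsolya, Ines, and Una each take 210,000.

Ines receives 1/24 of the estate.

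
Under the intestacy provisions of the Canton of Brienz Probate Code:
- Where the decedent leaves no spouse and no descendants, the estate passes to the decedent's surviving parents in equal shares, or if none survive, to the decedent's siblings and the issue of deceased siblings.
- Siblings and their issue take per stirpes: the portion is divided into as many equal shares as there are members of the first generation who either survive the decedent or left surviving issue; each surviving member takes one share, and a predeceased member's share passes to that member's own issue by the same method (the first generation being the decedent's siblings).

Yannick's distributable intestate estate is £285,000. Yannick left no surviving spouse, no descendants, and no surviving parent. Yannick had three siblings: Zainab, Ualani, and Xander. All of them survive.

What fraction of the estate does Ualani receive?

The entire £285,000 passes to the siblings and their issue.
That amount (£285,000) is divided into 3 shares of £95,000: Zainab, Ualani, and Xander each take £95,000.

Ualani receives 1/3 of the estate.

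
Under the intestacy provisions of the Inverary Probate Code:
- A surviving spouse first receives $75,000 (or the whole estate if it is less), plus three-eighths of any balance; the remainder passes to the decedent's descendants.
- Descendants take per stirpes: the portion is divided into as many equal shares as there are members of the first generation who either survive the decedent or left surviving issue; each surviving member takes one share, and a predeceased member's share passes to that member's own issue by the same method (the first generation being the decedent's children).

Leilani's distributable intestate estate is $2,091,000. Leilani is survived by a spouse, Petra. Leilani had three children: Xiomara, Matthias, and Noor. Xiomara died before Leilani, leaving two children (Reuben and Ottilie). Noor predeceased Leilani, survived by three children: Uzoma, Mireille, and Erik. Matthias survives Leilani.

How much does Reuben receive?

Petra first takes $75,000, leaving a balance of $2,016,000. Petra then takes three-eighths of the balance ($756,000), for a total of $831,000. The remaining $1,260,000 passes to the descendants.
The descendants' portion ($1,260,000) is divided into 3 shares of $420,000: Matthias takes $420,000; Xiomara's $420,000 share passes to Xiomara's issue; Noor's $420,000 share passes to Noor's issue.
Xiomara's share ($420,000) is divided into 2 shares of $210,000: Reuben and Ottilie each take $210,000.
Noor's share ($420,000) is divided into 3 shares of $140,000: Uzoma, Mireille, and Erik each take $140,000.

Reuben receives $210,000.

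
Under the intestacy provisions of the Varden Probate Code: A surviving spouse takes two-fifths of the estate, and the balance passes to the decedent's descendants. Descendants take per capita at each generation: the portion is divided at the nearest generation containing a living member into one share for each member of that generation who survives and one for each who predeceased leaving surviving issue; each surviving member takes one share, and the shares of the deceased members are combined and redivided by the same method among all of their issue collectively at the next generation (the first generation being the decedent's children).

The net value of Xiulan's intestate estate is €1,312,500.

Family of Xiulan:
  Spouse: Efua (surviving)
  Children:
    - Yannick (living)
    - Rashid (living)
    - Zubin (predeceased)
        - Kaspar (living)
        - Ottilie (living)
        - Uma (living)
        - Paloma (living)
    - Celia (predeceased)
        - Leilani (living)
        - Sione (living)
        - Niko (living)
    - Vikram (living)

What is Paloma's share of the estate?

Paloma receives €45,000.

Efua takes two-fifths of €1,312,500 = €525,000. The remaining €787,500 passes to the descendants.
The descendants' portion (€787,500) is divided at the children's generation into 5 shares of €157,500. Yannick, Rashid, and Vikram each take €157,500. The 2 shares of the deceased (Zubin and Celia) are combined into a pool of €315,000.
That pool (€315,000) is divided at the grandchildren's generation equally among Kaspar, Ottilie, Uma, Paloma, Leilani, Sione, and Niko: €45,000 each.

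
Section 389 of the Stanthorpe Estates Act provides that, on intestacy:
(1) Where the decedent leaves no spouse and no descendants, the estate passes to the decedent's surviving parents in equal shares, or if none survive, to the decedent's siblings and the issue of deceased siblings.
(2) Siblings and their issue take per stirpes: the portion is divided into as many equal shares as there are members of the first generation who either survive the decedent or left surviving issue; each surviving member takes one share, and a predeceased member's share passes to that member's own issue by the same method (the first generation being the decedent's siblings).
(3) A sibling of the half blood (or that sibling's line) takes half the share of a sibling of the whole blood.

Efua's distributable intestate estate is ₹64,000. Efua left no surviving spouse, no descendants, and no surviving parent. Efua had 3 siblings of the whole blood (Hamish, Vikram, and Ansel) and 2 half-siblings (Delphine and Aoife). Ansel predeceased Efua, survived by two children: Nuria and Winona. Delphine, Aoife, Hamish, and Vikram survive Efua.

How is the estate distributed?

The entire ₹64,000 passes to the siblings and their issue.
Counting each half-blood sibling's line as half a unit, there are 4 units in ₹64,000, so one unit is ₹16,000. Whole-blood lines (Hamish, Vikram, and Ansel) take ₹16,000 each; half-blood lines (Delphine and Aoife) take ₹8,000 each.
Ansel's share (₹16,000) is divided into 2 shares of ₹8,000: Nuria and Winona each take ₹8,000.

Delphine: ₹8,000; Aoife: ₹8,000; Hamish: ₹16,000; Vikram: ₹16,000; Nuria: ₹8,000; Winona: ₹8,000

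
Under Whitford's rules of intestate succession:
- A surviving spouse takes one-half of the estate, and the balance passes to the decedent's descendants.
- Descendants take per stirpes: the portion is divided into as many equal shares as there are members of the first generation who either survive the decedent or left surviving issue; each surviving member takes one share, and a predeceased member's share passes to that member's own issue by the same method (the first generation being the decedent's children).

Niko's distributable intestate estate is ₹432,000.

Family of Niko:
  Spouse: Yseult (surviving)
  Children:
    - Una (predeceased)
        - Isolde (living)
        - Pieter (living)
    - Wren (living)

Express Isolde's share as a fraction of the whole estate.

Isolde receives 1/8 of the estate.

Yseult takes one-half of ₹432,000 = ₹216,000. The remaining ₹216,000 passes to the descendants.
The descendants' portion (₹216,000) is divided into 2 shares of ₹108,000: Wren takes ₹108,000; Una's ₹108,000 share passes to Una's issue.
Una's share (₹108,000) is divided into 2 shares of ₹54,000: Isolde and Pieter each take ₹54,000.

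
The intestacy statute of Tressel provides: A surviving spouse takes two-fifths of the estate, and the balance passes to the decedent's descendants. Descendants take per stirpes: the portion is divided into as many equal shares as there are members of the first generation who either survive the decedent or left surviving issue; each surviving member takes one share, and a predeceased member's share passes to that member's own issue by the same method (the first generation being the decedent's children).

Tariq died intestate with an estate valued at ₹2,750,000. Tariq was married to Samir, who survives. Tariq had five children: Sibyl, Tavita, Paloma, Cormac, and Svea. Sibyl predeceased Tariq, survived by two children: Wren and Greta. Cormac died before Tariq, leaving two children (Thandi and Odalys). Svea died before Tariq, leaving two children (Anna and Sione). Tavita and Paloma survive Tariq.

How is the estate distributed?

Samir takes two-fifths of ₹2,750,000 = ₹1,100,000. The remaining ₹1,650,000 passes to the descendants.
The descendants' portion (₹1,650,000) is divided into 5 shares of ₹330,000: Tavita and Paloma each take ₹330,000; Sibyl's ₹330,000 share passes to Sibyl's issue; Cormac's ₹330,000 share passes to Cormac's issue; Svea's ₹330,000 share passes to Svea's issue.
Sibyl's share (₹330,000) is divided into 2 shares of ₹165,000: Wren and Greta each take ₹165,000.
Cormac's share (₹330,000) is divided into 2 shares of ₹165,000: Thandi and Odalys each take ₹165,000.
Svea's share (₹330,000) is divided into 2 shares of ₹165,000: Anna and Sione each take ₹165,000.

Samir: ₹1,100,000; Wren: ₹165,000; Greta: ₹165,000; Tavita: ₹330,000; Paloma: ₹330,000; Thandi: ₹165,000; Odalys: ₹165,000; Anna: ₹165,000; Sione: ₹165,000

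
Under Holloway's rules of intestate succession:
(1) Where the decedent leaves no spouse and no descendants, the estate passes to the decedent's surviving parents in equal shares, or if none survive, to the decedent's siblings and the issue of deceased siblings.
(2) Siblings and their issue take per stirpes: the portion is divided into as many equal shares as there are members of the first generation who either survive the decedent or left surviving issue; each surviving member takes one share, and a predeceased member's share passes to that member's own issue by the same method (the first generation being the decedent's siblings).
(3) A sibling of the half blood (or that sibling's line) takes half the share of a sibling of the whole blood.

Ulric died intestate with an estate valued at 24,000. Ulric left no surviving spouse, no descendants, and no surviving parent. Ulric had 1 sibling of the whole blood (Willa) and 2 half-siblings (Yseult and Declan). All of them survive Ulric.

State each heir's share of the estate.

The entire 24,000 passes to the siblings and their issue.
Counting each half-blood sibling's line as half a unit, there are 2 units in 24,000, so one unit is 12,000. Whole-blood lines (Willa) take 12,000 each; half-blood lines (Yseult and Declan) take 6,000 each.

Willa: 12,000; Yseult: 6,000; Declan: 6,000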